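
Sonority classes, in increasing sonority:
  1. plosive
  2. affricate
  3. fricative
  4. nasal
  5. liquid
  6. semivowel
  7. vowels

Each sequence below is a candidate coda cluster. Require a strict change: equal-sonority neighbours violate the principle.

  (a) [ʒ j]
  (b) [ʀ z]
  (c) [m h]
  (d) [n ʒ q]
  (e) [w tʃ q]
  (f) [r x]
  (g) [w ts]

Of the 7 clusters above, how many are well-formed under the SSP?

(a) 3-6 → violates
(b) 5-3 → obeys
(c) 4-3 → obeys
(d) 4-3-1 → obeys
(e) 6-2-1 → obeys
(f) 5-3 → obeys
(g) 6-2 → obeys

6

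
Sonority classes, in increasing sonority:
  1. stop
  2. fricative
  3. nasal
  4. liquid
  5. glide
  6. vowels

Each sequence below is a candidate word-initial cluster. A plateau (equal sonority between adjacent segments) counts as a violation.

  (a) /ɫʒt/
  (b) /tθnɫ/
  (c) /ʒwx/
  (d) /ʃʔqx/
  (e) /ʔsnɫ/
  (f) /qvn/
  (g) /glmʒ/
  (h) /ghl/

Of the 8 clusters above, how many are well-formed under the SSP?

(a) 4-2-1 → violates
(b) 1-2-3-4 → obeys
(c) 2-5-2 → violates
(d) 2-1-1-2 → violates
(e) 1-2-3-4 → obeys
(f) 1-2-3 → obeys
(g) 1-4-3-2 → violates
(h) 1-2-4 → obeys

4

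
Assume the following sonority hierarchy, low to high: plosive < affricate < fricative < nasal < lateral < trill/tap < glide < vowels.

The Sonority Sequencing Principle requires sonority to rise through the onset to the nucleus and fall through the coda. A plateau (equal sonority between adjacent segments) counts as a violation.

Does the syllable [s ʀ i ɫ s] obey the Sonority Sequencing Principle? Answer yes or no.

Onset: /s/ is a fricative (sonority 3), /ʀ/ is a trill/tap (sonority 6); then the nucleus /i/ (sonority 8).
Onset profile 3-6-8 — rises to the nucleus.
Coda: /ɫ/ is a lateral (sonority 5), /s/ is a fricative (sonority 3).
Coda profile 8-5-3 — falls from the nucleus.

yes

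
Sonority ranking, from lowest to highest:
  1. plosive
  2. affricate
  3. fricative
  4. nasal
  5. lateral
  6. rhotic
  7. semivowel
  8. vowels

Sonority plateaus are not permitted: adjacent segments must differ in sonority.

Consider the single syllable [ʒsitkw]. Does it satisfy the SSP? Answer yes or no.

no

Onset: /ʒ/ is a fricative (sonority 3), /s/ is a fricative (sonority 3); then the nucleus /i/ (sonority 8).
Onset profile 3-3-8 — does not strictly rise throughout.
Coda: /t/ is a plosive (sonority 1), /k/ is a plosive (sonority 1), /w/ is a semivowel (sonority 7).
Coda profile 8-1-1-7 — does not strictly fall throughout.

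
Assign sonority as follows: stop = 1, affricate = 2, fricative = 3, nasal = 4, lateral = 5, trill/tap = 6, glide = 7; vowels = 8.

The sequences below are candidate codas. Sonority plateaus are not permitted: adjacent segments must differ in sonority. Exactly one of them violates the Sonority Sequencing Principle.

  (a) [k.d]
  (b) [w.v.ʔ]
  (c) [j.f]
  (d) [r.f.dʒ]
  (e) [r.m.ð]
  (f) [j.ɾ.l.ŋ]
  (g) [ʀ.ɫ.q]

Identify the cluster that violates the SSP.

(a) [k.d]: profile 1-1 — violates.
(b) [w.v.ʔ]: profile 7-3-1 — obeys.
(c) [j.f]: profile 7-3 — obeys.
(d) [r.f.dʒ]: profile 6-3-2 — obeys.
(e) [r.m.ð]: profile 6-4-3 — obeys.
(f) [j.ɾ.l.ŋ]: profile 7-6-5-4 — obeys.
(g) [ʀ.ɫ.q]: profile 6-5-1 — obeys.

a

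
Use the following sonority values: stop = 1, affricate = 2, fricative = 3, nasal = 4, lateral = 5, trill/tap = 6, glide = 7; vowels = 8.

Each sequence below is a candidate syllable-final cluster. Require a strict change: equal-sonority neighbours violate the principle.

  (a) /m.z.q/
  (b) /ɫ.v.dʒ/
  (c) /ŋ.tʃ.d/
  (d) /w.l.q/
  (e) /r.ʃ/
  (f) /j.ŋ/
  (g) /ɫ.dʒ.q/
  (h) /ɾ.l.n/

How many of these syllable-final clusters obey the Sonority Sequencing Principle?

(a) /m.z.q/: profile 4-3-1 — obeys.
(b) /ɫ.v.dʒ/: profile 5-3-2 — obeys.
(c) /ŋ.tʃ.d/: profile 4-2-1 — obeys.
(d) /w.l.q/: profile 7-5-1 — obeys.
(e) /r.ʃ/: profile 6-3 — obeys.
(f) /j.ŋ/: profile 7-4 — obeys.
(g) /ɫ.dʒ.q/: profile 5-2-1 — obeys.
(h) /ɾ.l.n/: profile 6-5-4 — obeys.

8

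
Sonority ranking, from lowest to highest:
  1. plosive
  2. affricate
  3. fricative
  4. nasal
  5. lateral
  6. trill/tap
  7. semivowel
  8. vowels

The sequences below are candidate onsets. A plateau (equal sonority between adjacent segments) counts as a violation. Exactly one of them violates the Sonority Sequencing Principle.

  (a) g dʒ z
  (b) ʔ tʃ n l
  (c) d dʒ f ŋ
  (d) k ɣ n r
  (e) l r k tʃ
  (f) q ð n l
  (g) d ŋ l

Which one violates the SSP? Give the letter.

(a) 1-2-3 → obeys
(b) 1-2-4-5 → obeys
(c) 1-2-3-4 → obeys
(d) 1-3-4-6 → obeys
(e) 5-6-1-2 → violates
(f) 1-3-4-5 → obeys
(g) 1-4-5 → obeys

e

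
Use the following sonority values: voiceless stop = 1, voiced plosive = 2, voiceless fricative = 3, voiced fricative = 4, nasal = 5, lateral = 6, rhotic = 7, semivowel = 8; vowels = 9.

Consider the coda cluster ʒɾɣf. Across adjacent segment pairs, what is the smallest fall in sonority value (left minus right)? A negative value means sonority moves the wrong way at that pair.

-3

/ʒ/ is a voiced fricative (sonority 4).
/ɾ/ is a rhotic (sonority 7).
/ɣ/ is a voiced fricative (sonority 4).
/f/ is a voiceless fricative (sonority 3).
/ʒ/→/ɾ/: change -3.
/ɾ/→/ɣ/: change +3.
/ɣ/→/f/: change +1.
Minimum = -3.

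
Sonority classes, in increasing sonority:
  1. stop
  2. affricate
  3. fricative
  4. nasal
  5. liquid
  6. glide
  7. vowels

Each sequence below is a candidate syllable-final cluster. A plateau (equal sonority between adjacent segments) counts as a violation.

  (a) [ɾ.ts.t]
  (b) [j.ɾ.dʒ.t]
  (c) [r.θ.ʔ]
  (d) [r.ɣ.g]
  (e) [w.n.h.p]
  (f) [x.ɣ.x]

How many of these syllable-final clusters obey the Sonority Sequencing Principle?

(a) sonority 5-2-1: well-formed.
(b) sonority 6-5-2-1: well-formed.
(c) sonority 5-3-1: well-formed.
(d) sonority 5-3-1: well-formed.
(e) sonority 6-4-3-1: well-formed.
(f) sonority 3-3-3: ill-formed.

5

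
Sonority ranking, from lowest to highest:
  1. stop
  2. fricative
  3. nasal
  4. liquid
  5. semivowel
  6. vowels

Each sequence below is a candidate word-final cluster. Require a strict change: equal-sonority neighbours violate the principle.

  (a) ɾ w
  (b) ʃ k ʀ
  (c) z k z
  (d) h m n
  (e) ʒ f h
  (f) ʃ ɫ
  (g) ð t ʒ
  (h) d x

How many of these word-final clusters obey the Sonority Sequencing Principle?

0

(a) ɾ w: profile 4-5 — violates.
(b) ʃ k ʀ: profile 2-1-4 — violates.
(c) z k z: profile 2-1-2 — violates.
(d) h m n: profile 2-3-3 — violates.
(e) ʒ f h: profile 2-2-2 — violates.
(f) ʃ ɫ: profile 2-4 — violates.
(g) ð t ʒ: profile 2-1-2 — violates.
(h) d x: profile 1-2 — violates.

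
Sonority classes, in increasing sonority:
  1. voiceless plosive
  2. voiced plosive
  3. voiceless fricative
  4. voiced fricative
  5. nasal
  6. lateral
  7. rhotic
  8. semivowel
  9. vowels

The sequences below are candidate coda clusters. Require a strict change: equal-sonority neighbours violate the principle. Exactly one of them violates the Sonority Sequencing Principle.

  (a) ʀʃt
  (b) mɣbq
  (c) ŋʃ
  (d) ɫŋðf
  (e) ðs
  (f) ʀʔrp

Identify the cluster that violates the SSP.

f

(a) 7-3-1 → obeys
(b) 5-4-2-1 → obeys
(c) 5-3 → obeys
(d) 6-5-4-3 → obeys
(e) 4-3 → obeys
(f) 7-1-7-1 → violates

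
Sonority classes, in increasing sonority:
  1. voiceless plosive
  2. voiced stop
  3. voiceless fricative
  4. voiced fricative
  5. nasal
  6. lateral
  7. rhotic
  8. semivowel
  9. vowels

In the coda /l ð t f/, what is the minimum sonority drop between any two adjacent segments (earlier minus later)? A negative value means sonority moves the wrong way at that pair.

/l/ — lateral, sonority 6.
/ð/ — voiced fricative, sonority 4.
/t/ — voiceless plosive, sonority 1.
/f/ — voiceless fricative, sonority 3.
/l/→/ð/: change +2.
/ð/→/t/: change +3.
/t/→/f/: change -2.
Minimum = -2.

-2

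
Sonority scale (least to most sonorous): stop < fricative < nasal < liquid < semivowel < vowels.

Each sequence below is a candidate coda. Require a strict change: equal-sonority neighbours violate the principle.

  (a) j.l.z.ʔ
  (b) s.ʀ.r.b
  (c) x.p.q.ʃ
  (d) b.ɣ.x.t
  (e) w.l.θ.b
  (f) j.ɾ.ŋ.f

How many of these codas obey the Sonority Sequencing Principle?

3

(a) j.l.z.ʔ: profile 5-4-2-1 — obeys.
(b) s.ʀ.r.b: profile 2-4-4-1 — violates.
(c) x.p.q.ʃ: profile 2-1-1-2 — violates.
(d) b.ɣ.x.t: profile 1-2-2-1 — violates.
(e) w.l.θ.b: profile 5-4-2-1 — obeys.
(f) j.ɾ.ŋ.f: profile 5-4-3-2 — obeys.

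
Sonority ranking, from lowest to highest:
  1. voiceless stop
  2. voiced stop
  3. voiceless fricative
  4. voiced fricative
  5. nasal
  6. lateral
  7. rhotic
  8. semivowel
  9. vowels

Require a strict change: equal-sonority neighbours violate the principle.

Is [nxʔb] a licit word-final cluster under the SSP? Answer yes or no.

/n/ — nasal, sonority 5.
/x/ — voiceless fricative, sonority 3.
/ʔ/ — voiceless stop, sonority 1.
/b/ — voiced stop, sonority 2.
The profile is 5-3-1-2. Between /ʔ/ (1) and /b/ (2) sonority does not fall, so the cluster violates the SSP.

no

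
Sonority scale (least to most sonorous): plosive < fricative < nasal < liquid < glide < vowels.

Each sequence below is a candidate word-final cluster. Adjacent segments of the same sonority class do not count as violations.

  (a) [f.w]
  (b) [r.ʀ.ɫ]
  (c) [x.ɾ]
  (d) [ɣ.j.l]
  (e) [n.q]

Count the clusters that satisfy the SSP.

2

(a) sonority 2-5: ill-formed.
(b) sonority 4-4-4: well-formed.
(c) sonority 2-4: ill-formed.
(d) sonority 2-5-4: ill-formed.
(e) sonority 3-1: well-formed.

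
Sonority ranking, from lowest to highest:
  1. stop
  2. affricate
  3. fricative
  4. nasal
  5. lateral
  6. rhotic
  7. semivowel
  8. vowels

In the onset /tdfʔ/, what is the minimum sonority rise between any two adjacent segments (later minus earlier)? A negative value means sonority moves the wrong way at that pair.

-2

/t/ is a stop (sonority 1).
/d/ is a stop (sonority 1).
/f/ is a fricative (sonority 3).
/ʔ/ is a stop (sonority 1).
/t/→/d/: change +0.
/d/→/f/: change +2.
/f/→/ʔ/: change -2.
Minimum = -2.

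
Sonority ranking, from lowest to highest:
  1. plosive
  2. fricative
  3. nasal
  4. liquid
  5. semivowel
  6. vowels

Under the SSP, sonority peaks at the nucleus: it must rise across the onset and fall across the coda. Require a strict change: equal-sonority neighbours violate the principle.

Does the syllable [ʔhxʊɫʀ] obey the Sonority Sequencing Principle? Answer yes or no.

no

Onset: /ʔ/ is a plosive (sonority 1), /h/ is a fricative (sonority 2), /x/ is a fricative (sonority 2); then the nucleus /ʊ/ (sonority 6).
Onset profile 1-2-2-6 — does not strictly rise throughout.
Coda: /ɫ/ is a liquid (sonority 4), /ʀ/ is a liquid (sonority 4).
Coda profile 6-4-4 — does not strictly fall throughout.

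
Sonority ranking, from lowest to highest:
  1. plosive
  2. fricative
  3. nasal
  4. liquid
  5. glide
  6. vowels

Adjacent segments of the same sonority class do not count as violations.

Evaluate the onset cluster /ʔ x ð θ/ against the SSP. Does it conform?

/ʔ/: plosive = 1.
/x/: fricative = 2.
/ð/: fricative = 2.
/θ/: fricative = 2.
The profile 1-2-2-2 is non-decreasing (plateaus allowed), so the onset cluster satisfies the SSP.

yes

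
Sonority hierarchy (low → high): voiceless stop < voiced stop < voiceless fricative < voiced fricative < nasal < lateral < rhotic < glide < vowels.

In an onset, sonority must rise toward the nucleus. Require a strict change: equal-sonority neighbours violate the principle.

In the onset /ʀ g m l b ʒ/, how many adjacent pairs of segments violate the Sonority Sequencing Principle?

/ʀ/ is a rhotic (sonority 7).
/g/ is a voiced stop (sonority 2).
/m/ is a nasal (sonority 5).
/l/ is a lateral (sonority 6).
/b/ is a voiced stop (sonority 2).
/ʒ/ is a voiced fricative (sonority 4).
/ʀ/→/g/: 7→2 (does not rise) — violation.
/g/→/m/: 2→5 (rises) — ok.
/m/→/l/: 5→6 (rises) — ok.
/l/→/b/: 6→2 (does not rise) — violation.
/b/→/ʒ/: 2→4 (rises) — ok.

2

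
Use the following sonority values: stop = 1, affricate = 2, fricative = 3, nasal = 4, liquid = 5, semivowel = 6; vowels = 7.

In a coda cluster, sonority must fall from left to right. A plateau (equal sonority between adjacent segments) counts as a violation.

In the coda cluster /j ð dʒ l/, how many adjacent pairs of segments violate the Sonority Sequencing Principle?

/j/: semivowel = 6.
/ð/: fricative = 3.
/dʒ/: affricate = 2.
/l/: liquid = 5.
/j/→/ð/: 6→3 (falls) — ok.
/ð/→/dʒ/: 3→2 (falls) — ok.
/dʒ/→/l/: 2→5 (does not fall) — violation.

1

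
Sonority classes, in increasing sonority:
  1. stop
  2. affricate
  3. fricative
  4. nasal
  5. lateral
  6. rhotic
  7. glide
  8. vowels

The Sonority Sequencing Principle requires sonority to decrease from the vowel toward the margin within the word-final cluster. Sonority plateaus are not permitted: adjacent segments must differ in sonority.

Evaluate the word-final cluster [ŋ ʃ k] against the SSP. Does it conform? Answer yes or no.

/ŋ/ — nasal, sonority 4.
/ʃ/ — fricative, sonority 3.
/k/ — stop, sonority 1.
The profile 4-3-1 strictly falls, so the word-final cluster satisfies the SSP.

yes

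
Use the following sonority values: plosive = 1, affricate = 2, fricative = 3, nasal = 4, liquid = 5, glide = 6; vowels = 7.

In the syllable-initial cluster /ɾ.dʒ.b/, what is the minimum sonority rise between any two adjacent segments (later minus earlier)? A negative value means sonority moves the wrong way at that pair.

/ɾ/ — liquid, sonority 5.
/dʒ/ — affricate, sonority 2.
/b/ — plosive, sonority 1.
/ɾ/→/dʒ/: change -3.
/dʒ/→/b/: change -1.
Minimum = -3.

-3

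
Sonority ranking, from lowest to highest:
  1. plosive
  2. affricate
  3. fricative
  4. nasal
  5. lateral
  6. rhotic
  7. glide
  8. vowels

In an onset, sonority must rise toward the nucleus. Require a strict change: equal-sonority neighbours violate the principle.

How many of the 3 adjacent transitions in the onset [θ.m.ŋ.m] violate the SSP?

2

/θ/ — fricative, sonority 3.
/m/ — nasal, sonority 4.
/ŋ/ — nasal, sonority 4.
/m/ — nasal, sonority 4.
/θ/→/m/: 3→4 (rises) — ok.
/m/→/ŋ/: 4→4 (plateau) — violation.
/ŋ/→/m/: 4→4 (plateau) — violation.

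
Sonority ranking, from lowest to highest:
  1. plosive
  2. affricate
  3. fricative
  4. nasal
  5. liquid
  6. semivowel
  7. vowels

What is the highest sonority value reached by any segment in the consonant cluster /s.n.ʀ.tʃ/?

/s/ — fricative, sonority 3.
/n/ — nasal, sonority 4.
/ʀ/ — liquid, sonority 5.
/tʃ/ — affricate, sonority 2.
The maximum is 5.

5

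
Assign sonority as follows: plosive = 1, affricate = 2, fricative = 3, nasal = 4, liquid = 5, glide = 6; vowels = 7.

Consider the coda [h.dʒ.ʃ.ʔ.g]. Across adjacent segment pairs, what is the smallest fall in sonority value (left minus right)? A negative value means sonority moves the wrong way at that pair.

-1

/h/: fricative = 3.
/dʒ/: affricate = 2.
/ʃ/: fricative = 3.
/ʔ/: plosive = 1.
/g/: plosive = 1.
/h/→/dʒ/: change +1.
/dʒ/→/ʃ/: change -1.
/ʃ/→/ʔ/: change +2.
/ʔ/→/g/: change +0.
Minimum = -1.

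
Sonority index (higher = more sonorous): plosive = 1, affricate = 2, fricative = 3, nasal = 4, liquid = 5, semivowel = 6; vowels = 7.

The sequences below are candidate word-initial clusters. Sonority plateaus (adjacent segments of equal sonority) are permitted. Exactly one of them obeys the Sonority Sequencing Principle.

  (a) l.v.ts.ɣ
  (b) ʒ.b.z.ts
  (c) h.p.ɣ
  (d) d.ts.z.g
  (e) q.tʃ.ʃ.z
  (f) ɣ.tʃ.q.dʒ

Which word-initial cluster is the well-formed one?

(a) sonority 5-3-2-3: ill-formed.
(b) sonority 3-1-3-2: ill-formed.
(c) sonority 3-1-3: ill-formed.
(d) sonority 1-2-3-1: ill-formed.
(e) sonority 1-2-3-3: well-formed.
(f) sonority 3-2-1-2: ill-formed.

e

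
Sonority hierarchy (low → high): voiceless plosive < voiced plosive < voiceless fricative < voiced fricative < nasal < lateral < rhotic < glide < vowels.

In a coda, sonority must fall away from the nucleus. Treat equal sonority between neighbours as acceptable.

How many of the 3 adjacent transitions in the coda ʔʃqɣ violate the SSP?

2

/ʔ/ — voiceless plosive, sonority 1.
/ʃ/ — voiceless fricative, sonority 3.
/q/ — voiceless plosive, sonority 1.
/ɣ/ — voiced fricative, sonority 4.
/ʔ/→/ʃ/: 1→3 (does not fall) — violation.
/ʃ/→/q/: 3→1 (falls) — ok.
/q/→/ɣ/: 1→4 (does not fall) — violation.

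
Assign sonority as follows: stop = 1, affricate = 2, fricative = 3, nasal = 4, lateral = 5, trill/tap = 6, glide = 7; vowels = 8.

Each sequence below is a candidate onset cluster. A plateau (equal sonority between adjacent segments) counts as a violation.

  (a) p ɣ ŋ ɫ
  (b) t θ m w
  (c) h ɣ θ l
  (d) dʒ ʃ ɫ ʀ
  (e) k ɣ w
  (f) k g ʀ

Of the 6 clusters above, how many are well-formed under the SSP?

(a) p ɣ ŋ ɫ: profile 1-3-4-5 — obeys.
(b) t θ m w: profile 1-3-4-7 — obeys.
(c) h ɣ θ l: profile 3-3-3-5 — violates.
(d) dʒ ʃ ɫ ʀ: profile 2-3-5-6 — obeys.
(e) k ɣ w: profile 1-3-7 — obeys.
(f) k g ʀ: profile 1-1-6 — violates.

4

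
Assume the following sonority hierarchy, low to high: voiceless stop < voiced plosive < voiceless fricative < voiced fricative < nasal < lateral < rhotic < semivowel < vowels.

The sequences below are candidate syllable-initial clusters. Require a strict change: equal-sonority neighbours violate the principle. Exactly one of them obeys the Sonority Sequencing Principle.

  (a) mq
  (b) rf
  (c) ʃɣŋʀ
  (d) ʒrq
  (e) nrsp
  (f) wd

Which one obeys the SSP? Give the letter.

c

(a) sonority 5-1: ill-formed.
(b) sonority 7-3: ill-formed.
(c) sonority 3-4-5-7: well-formed.
(d) sonority 4-7-1: ill-formed.
(e) sonority 5-7-3-1: ill-formed.
(f) sonority 8-2: ill-formed.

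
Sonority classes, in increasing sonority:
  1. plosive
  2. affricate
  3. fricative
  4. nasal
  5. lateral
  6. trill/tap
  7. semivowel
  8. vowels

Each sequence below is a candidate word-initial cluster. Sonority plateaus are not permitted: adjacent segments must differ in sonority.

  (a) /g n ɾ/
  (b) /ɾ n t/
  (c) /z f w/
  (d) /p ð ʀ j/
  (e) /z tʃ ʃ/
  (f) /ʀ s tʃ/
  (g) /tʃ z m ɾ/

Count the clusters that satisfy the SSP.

(a) sonority 1-4-6: well-formed.
(b) sonority 6-4-1: ill-formed.
(c) sonority 3-3-7: ill-formed.
(d) sonority 1-3-6-7: well-formed.
(e) sonority 3-2-3: ill-formed.
(f) sonority 6-3-2: ill-formed.
(g) sonority 2-3-4-6: well-formed.

3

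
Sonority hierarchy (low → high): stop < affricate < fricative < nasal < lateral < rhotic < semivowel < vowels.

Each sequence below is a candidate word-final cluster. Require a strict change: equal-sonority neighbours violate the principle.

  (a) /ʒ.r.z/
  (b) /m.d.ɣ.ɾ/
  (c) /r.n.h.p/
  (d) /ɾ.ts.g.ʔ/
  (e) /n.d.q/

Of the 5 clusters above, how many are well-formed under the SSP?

(a) sonority 3-6-3: ill-formed.
(b) sonority 4-1-3-6: ill-formed.
(c) sonority 6-4-3-1: well-formed.
(d) sonority 6-2-1-1: ill-formed.
(e) sonority 4-1-1: ill-formed.

1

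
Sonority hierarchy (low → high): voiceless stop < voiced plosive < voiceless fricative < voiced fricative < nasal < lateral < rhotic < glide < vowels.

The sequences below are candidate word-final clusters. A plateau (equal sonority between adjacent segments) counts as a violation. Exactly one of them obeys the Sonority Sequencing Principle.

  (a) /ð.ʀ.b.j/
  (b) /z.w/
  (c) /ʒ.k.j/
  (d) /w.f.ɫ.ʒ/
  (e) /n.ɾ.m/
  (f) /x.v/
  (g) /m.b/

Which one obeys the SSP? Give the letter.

g

(a) /ð.ʀ.b.j/: profile 4-7-2-8 — violates.
(b) /z.w/: profile 4-8 — violates.
(c) /ʒ.k.j/: profile 4-1-8 — violates.
(d) /w.f.ɫ.ʒ/: profile 8-3-6-4 — violates.
(e) /n.ɾ.m/: profile 5-7-5 — violates.
(f) /x.v/: profile 3-4 — violates.
(g) /m.b/: profile 5-2 — obeys.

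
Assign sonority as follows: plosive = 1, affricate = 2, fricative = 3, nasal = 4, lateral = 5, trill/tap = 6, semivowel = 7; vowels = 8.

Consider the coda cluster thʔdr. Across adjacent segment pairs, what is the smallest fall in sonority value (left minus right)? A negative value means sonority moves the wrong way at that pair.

-5

/t/: plosive = 1.
/h/: fricative = 3.
/ʔ/: plosive = 1.
/d/: plosive = 1.
/r/: trill/tap = 6.
/t/→/h/: change -2.
/h/→/ʔ/: change +2.
/ʔ/→/d/: change +0.
/d/→/r/: change -5.
Minimum = -5.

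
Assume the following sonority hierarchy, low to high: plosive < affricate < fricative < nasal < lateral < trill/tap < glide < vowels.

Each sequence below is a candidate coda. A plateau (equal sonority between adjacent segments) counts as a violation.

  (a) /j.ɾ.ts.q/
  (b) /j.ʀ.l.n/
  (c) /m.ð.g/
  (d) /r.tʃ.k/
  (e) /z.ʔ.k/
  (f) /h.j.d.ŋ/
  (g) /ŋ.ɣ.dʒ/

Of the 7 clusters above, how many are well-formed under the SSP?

5

(a) sonority 7-6-2-1: well-formed.
(b) sonority 7-6-5-4: well-formed.
(c) sonority 4-3-1: well-formed.
(d) sonority 6-2-1: well-formed.
(e) sonority 3-1-1: ill-formed.
(f) sonority 3-7-1-4: ill-formed.
(g) sonority 4-3-2: well-formed.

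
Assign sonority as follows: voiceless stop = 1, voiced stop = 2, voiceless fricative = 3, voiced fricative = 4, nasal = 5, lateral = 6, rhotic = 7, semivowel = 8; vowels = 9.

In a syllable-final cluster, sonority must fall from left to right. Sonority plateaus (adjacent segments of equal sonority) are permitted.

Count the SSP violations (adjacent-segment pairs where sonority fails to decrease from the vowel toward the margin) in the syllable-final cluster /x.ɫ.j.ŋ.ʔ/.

2

/x/ is a voiceless fricative (sonority 3).
/ɫ/ is a lateral (sonority 6).
/j/ is a semivowel (sonority 8).
/ŋ/ is a nasal (sonority 5).
/ʔ/ is a voiceless stop (sonority 1).
/x/→/ɫ/: 3→6 (does not fall) — violation.
/ɫ/→/j/: 6→8 (does not fall) — violation.
/j/→/ŋ/: 8→5 (falls) — ok.
/ŋ/→/ʔ/: 5→1 (falls) — ok.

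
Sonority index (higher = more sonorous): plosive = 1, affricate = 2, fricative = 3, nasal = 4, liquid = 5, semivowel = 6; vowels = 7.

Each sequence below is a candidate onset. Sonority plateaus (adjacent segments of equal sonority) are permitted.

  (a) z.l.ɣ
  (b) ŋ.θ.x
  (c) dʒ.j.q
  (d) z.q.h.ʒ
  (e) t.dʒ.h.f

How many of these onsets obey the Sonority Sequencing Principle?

(a) z.l.ɣ: profile 3-5-3 — violates.
(b) ŋ.θ.x: profile 4-3-3 — violates.
(c) dʒ.j.q: profile 2-6-1 — violates.
(d) z.q.h.ʒ: profile 3-1-3-3 — violates.
(e) t.dʒ.h.f: profile 1-2-3-3 — obeys.

1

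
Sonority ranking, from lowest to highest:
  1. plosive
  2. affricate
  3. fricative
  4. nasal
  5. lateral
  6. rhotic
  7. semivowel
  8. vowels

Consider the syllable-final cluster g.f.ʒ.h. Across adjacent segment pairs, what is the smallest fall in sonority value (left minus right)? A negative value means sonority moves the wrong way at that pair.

/g/ — plosive, sonority 1.
/f/ — fricative, sonority 3.
/ʒ/ — fricative, sonority 3.
/h/ — fricative, sonority 3.
/g/→/f/: change -2.
/f/→/ʒ/: change +0.
/ʒ/→/h/: change +0.
Minimum = -2.

-2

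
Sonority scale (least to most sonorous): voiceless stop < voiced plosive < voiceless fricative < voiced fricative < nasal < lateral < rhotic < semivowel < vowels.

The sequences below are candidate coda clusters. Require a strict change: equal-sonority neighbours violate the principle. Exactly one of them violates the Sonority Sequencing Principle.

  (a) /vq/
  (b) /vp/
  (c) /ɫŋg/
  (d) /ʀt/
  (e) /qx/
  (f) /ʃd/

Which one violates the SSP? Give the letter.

(a) 4-1 → obeys
(b) 4-1 → obeys
(c) 6-5-2 → obeys
(d) 7-1 → obeys
(e) 1-3 → violates
(f) 3-2 → obeys

e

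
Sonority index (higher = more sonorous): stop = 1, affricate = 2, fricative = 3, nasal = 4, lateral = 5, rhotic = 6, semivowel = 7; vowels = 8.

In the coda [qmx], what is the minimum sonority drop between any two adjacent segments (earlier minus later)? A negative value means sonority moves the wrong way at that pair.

/q/ is a stop (sonority 1).
/m/ is a nasal (sonority 4).
/x/ is a fricative (sonority 3).
/q/→/m/: change -3.
/m/→/x/: change +1.
Minimum = -3.

-3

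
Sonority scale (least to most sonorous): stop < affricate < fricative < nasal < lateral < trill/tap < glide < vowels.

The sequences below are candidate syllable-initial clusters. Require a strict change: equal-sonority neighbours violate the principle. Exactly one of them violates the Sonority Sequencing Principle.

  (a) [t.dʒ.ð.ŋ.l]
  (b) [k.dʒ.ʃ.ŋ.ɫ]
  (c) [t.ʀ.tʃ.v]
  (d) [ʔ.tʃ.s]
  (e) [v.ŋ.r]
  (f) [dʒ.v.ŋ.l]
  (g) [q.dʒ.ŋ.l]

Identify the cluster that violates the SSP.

c

(a) sonority 1-2-3-4-5: well-formed.
(b) sonority 1-2-3-4-5: well-formed.
(c) sonority 1-6-2-3: ill-formed.
(d) sonority 1-2-3: well-formed.
(e) sonority 3-4-6: well-formed.
(f) sonority 2-3-4-5: well-formed.
(g) sonority 1-2-4-5: well-formed.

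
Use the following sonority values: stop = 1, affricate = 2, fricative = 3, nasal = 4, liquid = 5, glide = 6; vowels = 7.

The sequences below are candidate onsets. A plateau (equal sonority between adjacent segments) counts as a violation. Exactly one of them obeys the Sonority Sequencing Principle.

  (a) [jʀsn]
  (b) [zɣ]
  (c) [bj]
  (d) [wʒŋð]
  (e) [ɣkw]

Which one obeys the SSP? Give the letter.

c

(a) 6-5-3-4 → violates
(b) 3-3 → violates
(c) 1-6 → obeys
(d) 6-3-4-3 → violates
(e) 3-1-6 → violates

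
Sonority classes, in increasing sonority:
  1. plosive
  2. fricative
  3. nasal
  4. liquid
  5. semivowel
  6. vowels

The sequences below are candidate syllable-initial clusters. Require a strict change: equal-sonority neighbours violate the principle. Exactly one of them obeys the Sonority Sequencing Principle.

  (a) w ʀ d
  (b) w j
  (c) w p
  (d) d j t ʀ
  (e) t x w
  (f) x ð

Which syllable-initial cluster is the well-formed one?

(a) w ʀ d: profile 5-4-1 — violates.
(b) w j: profile 5-5 — violates.
(c) w p: profile 5-1 — violates.
(d) d j t ʀ: profile 1-5-1-4 — violates.
(e) t x w: profile 1-2-5 — obeys.
(f) x ð: profile 2-2 — violates.

e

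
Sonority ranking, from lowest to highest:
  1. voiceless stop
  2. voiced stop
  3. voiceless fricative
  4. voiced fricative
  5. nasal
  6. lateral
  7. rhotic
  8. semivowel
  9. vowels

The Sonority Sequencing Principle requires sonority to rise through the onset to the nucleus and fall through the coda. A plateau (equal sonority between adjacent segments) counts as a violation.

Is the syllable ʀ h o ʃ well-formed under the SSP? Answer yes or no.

no

Onset: /ʀ/ is a rhotic (sonority 7), /h/ is a voiceless fricative (sonority 3); then the nucleus /o/ (sonority 9).
Onset profile 7-3-9 — does not strictly rise throughout.
Coda: /ʃ/ is a voiceless fricative (sonority 3).
Coda profile 9-3 — falls from the nucleus.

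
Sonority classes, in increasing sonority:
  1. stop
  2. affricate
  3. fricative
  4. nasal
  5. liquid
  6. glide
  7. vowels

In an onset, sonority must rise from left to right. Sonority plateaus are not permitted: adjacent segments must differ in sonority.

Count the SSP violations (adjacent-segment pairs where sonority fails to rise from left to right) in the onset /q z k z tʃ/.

/q/ is a stop (sonority 1).
/z/ is a fricative (sonority 3).
/k/ is a stop (sonority 1).
/z/ is a fricative (sonority 3).
/tʃ/ is an affricate (sonority 2).
/q/→/z/: 1→3 (rises) — ok.
/z/→/k/: 3→1 (does not rise) — violation.
/k/→/z/: 1→3 (rises) — ok.
/z/→/tʃ/: 3→2 (does not rise) — violation.

2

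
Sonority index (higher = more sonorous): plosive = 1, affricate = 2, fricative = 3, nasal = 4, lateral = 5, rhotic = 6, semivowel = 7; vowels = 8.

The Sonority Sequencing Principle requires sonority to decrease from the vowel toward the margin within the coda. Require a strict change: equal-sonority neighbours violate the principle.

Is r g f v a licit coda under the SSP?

/r/ is a rhotic (sonority 6).
/g/ is a plosive (sonority 1).
/f/ is a fricative (sonority 3).
/v/ is a fricative (sonority 3).
The profile is 6-1-3-3. Between /g/ (1) and /f/ (3) sonority does not fall, so the cluster violates the SSP.

no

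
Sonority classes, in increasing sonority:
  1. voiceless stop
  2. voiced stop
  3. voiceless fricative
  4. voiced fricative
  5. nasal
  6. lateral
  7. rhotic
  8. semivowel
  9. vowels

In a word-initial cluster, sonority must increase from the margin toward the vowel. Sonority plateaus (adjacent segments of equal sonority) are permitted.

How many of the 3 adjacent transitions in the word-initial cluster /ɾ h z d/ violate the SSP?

/ɾ/ is a rhotic (sonority 7).
/h/ is a voiceless fricative (sonority 3).
/z/ is a voiced fricative (sonority 4).
/d/ is a voiced stop (sonority 2).
/ɾ/→/h/: 7→3 (does not rise) — violation.
/h/→/z/: 3→4 (rises) — ok.
/z/→/d/: 4→2 (does not rise) — violation.

2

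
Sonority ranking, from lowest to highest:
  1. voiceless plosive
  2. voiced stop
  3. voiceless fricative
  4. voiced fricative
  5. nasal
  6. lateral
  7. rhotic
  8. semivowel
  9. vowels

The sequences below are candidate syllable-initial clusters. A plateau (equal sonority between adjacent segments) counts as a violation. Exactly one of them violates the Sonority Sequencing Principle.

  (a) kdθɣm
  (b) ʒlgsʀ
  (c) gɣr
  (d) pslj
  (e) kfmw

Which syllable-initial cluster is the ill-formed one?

(a) sonority 1-2-3-4-5: well-formed.
(b) sonority 4-6-2-3-7: ill-formed.
(c) sonority 2-4-7: well-formed.
(d) sonority 1-3-6-8: well-formed.
(e) sonority 1-3-5-8: well-formed.

b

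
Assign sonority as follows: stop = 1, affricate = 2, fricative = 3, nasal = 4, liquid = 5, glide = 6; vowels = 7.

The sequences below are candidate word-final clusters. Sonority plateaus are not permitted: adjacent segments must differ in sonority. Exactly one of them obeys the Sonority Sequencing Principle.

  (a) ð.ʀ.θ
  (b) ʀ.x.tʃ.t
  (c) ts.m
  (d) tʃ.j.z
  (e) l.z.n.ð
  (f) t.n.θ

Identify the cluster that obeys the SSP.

(a) 3-5-3 → violates
(b) 5-3-2-1 → obeys
(c) 2-4 → violates
(d) 2-6-3 → violates
(e) 5-3-4-3 → violates
(f) 1-4-3 → violates

b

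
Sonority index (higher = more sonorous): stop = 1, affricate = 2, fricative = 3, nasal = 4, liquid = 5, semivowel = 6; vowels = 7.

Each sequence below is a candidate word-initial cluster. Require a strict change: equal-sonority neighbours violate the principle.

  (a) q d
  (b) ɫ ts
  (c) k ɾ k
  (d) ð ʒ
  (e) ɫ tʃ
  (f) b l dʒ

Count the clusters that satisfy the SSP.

0

(a) 1-1 → violates
(b) 5-2 → violates
(c) 1-5-1 → violates
(d) 3-3 → violates
(e) 5-2 → violates
(f) 1-5-2 → violates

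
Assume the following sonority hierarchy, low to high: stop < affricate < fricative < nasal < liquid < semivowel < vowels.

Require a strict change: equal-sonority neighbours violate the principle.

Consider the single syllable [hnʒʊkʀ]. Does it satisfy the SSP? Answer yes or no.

no

Onset: /h/ is a fricative (sonority 3), /n/ is a nasal (sonority 4), /ʒ/ is a fricative (sonority 3); then the nucleus /ʊ/ (sonority 7).
Onset profile 3-4-3-7 — does not strictly rise throughout.
Coda: /k/ is a stop (sonority 1), /ʀ/ is a liquid (sonority 5).
Coda profile 7-1-5 — does not strictly fall throughout.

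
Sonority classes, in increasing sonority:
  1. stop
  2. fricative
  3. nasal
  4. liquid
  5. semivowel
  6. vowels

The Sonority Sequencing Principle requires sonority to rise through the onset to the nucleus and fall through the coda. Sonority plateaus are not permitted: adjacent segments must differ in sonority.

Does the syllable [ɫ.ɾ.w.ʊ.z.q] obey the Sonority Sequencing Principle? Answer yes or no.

Onset: /ɫ/ is a liquid (sonority 4), /ɾ/ is a liquid (sonority 4), /w/ is a semivowel (sonority 5); then the nucleus /ʊ/ (sonority 6).
Onset profile 4-4-5-6 — does not strictly rise throughout.
Coda: /z/ is a fricative (sonority 2), /q/ is a stop (sonority 1).
Coda profile 6-2-1 — falls from the nucleus.

no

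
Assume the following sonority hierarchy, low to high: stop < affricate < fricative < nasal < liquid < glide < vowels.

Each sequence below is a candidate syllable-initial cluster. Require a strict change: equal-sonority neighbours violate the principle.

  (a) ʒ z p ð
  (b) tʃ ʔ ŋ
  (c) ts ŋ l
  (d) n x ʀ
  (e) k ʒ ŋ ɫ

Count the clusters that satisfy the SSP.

2

(a) ʒ z p ð: profile 3-3-1-3 — violates.
(b) tʃ ʔ ŋ: profile 2-1-4 — violates.
(c) ts ŋ l: profile 2-4-5 — obeys.
(d) n x ʀ: profile 4-3-5 — violates.
(e) k ʒ ŋ ɫ: profile 1-3-4-5 — obeys.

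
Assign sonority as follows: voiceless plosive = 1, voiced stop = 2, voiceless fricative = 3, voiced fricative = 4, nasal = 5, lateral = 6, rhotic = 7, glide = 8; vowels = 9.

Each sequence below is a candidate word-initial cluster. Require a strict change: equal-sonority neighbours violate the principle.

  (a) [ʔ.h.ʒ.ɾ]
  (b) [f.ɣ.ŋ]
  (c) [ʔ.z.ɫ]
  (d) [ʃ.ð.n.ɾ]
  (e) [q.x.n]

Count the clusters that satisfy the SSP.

5

(a) 1-3-4-7 → obeys
(b) 3-4-5 → obeys
(c) 1-4-6 → obeys
(d) 3-4-5-7 → obeys
(e) 1-3-5 → obeys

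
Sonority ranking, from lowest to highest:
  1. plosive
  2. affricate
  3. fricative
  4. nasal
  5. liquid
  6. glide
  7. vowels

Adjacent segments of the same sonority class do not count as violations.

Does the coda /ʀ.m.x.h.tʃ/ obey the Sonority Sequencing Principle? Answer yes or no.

yes

/ʀ/ is a liquid (sonority 5).
/m/ is a nasal (sonority 4).
/x/ is a fricative (sonority 3).
/h/ is a fricative (sonority 3).
/tʃ/ is an affricate (sonority 2).
The profile 5-4-3-3-2 is non-increasing (plateaus allowed), so the coda satisfies the SSP.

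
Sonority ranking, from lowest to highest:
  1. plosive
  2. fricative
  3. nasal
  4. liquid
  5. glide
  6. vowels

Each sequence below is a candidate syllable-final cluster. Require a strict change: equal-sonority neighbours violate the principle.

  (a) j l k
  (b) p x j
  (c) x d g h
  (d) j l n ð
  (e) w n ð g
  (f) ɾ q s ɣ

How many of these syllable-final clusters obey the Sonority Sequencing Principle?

3

(a) 5-4-1 → obeys
(b) 1-2-5 → violates
(c) 2-1-1-2 → violates
(d) 5-4-3-2 → obeys
(e) 5-3-2-1 → obeys
(f) 4-1-2-2 → violates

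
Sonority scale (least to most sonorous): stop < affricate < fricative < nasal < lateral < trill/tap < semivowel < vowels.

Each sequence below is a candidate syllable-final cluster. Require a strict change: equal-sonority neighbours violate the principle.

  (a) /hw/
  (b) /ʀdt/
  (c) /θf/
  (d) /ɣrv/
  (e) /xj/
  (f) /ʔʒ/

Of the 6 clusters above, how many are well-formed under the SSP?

(a) /hw/: profile 3-7 — violates.
(b) /ʀdt/: profile 6-1-1 — violates.
(c) /θf/: profile 3-3 — violates.
(d) /ɣrv/: profile 3-6-3 — violates.
(e) /xj/: profile 3-7 — violates.
(f) /ʔʒ/: profile 1-3 — violates.

0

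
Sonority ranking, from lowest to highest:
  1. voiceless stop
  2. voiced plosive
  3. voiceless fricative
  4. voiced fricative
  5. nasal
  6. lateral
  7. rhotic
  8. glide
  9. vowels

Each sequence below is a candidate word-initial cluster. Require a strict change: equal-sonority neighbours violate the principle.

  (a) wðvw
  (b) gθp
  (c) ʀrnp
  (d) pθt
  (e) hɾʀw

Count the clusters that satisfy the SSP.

(a) sonority 8-4-4-8: ill-formed.
(b) sonority 2-3-1: ill-formed.
(c) sonority 7-7-5-1: ill-formed.
(d) sonority 1-3-1: ill-formed.
(e) sonority 3-7-7-8: ill-formed.

0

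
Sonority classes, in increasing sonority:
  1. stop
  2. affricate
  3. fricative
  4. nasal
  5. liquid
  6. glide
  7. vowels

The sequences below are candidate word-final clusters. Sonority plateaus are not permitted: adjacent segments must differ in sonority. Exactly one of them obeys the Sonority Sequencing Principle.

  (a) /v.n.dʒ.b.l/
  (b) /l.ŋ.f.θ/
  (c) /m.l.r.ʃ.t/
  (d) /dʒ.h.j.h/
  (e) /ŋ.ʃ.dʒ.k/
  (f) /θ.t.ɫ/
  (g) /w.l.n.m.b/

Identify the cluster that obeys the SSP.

e

(a) /v.n.dʒ.b.l/: profile 3-4-2-1-5 — violates.
(b) /l.ŋ.f.θ/: profile 5-4-3-3 — violates.
(c) /m.l.r.ʃ.t/: profile 4-5-5-3-1 — violates.
(d) /dʒ.h.j.h/: profile 2-3-6-3 — violates.
(e) /ŋ.ʃ.dʒ.k/: profile 4-3-2-1 — obeys.
(f) /θ.t.ɫ/: profile 3-1-5 — violates.
(g) /w.l.n.m.b/: profile 6-5-4-4-1 — violates.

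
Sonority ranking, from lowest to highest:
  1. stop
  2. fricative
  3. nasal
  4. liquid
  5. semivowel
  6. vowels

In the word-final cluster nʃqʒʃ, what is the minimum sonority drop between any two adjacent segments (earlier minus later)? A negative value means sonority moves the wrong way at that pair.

-1

/n/ — nasal, sonority 3.
/ʃ/ — fricative, sonority 2.
/q/ — stop, sonority 1.
/ʒ/ — fricative, sonority 2.
/ʃ/ — fricative, sonority 2.
/n/→/ʃ/: change +1.
/ʃ/→/q/: change +1.
/q/→/ʒ/: change -1.
/ʒ/→/ʃ/: change +0.
Minimum = -1.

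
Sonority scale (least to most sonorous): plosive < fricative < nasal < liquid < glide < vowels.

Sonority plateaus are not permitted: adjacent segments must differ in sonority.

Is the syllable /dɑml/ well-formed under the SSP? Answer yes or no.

no

Onset: /d/ is a plosive (sonority 1); then the nucleus /ɑ/ (sonority 6).
Onset profile 1-6 — rises to the nucleus.
Coda: /m/ is a nasal (sonority 3), /l/ is a liquid (sonority 4).
Coda profile 6-3-4 — does not strictly fall throughout.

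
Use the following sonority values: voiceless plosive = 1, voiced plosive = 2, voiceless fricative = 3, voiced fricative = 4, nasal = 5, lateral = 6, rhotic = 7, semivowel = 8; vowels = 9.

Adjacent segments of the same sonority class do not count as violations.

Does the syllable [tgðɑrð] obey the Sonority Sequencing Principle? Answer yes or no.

Onset: /t/ is a voiceless plosive (sonority 1), /g/ is a voiced plosive (sonority 2), /ð/ is a voiced fricative (sonority 4); then the nucleus /ɑ/ (sonority 9).
Onset profile 1-2-4-9 — rises to the nucleus.
Coda: /r/ is a rhotic (sonority 7), /ð/ is a voiced fricative (sonority 4).
Coda profile 9-7-4 — falls from the nucleus.

yes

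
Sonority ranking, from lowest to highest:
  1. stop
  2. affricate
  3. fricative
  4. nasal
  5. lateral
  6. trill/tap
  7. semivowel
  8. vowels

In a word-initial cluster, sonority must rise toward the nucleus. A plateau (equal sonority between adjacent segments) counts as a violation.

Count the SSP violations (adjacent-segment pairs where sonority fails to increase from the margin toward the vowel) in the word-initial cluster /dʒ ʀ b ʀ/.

1

/dʒ/: affricate = 2.
/ʀ/: trill/tap = 6.
/b/: stop = 1.
/ʀ/: trill/tap = 6.
/dʒ/→/ʀ/: 2→6 (rises) — ok.
/ʀ/→/b/: 6→1 (does not rise) — violation.
/b/→/ʀ/: 1→6 (rises) — ok.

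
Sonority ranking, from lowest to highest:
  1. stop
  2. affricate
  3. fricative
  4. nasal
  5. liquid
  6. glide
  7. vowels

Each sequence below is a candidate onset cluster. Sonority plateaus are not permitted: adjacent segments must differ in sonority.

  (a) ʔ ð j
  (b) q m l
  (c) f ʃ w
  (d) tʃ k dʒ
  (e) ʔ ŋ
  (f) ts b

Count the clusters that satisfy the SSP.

(a) sonority 1-3-6: well-formed.
(b) sonority 1-4-5: well-formed.
(c) sonority 3-3-6: ill-formed.
(d) sonority 2-1-2: ill-formed.
(e) sonority 1-4: well-formed.
(f) sonority 2-1: ill-formed.

3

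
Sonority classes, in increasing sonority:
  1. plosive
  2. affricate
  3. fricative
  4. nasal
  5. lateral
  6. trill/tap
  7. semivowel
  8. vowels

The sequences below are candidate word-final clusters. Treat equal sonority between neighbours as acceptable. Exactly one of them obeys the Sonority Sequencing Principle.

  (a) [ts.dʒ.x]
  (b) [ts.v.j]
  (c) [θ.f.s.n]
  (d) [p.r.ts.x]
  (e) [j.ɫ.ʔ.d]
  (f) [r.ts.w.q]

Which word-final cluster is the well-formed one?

(a) 2-2-3 → violates
(b) 2-3-7 → violates
(c) 3-3-3-4 → violates
(d) 1-6-2-3 → violates
(e) 7-5-1-1 → obeys
(f) 6-2-7-1 → violates

e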